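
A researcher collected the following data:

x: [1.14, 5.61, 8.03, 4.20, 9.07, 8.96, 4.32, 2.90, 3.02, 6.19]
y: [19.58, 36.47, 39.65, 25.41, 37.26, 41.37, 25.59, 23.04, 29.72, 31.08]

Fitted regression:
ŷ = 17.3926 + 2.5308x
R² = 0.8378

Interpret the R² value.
The model explains 83.78% of the variance in y (R² = 0.8378), leaving 16.22% unexplained; the fit is strong.

R² = 1 − SS_res/SS_tot compares the residual scatter to the total scatter of y about its mean.

Here R² = 0.8378:
- Explained: 83.78% of the variation in y
- Unexplained (residual): 100% − 83.78% = 16.22%
- Rule of thumb (below 0.3 weak; 0.3 to below 0.7 moderate; 0.7 and above strong) → strong

Equivalently, for simple linear regression R² = r², so |r| = √0.8378 ≈ 0.9153.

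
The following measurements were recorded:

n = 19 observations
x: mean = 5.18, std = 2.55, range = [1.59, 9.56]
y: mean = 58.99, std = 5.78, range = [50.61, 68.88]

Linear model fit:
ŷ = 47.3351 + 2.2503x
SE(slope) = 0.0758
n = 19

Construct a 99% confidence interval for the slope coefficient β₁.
The 99% CI for β₁ is (2.0306, 2.4700)

Confidence interval for the slope:

The 99% CI for β₁ is: β̂₁ ± t*(α/2, n-2) × SE(β̂₁)

Step 1: Find critical t-value
- Confidence level = 0.99
- Degrees of freedom = n - 2 = 19 - 2 = 17
- t*(α/2, 17) = 2.8982

Step 2: Calculate margin of error
Margin = 2.8982 × 0.0758 = 0.2197

Step 3: Construct interval
CI = 2.2503 ± 0.2197
CI = (2.0306, 2.4700)

Interpretation: We are 99% confident that the true slope β₁ lies between 2.0306 and 2.4700.
Since 0 is outside the interval, a two-sided test at α = 0.01 would reject H₀: β₁ = 0.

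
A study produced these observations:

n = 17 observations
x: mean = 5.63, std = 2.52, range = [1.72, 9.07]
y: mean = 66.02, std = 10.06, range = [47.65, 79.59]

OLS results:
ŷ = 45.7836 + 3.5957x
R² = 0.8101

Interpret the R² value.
The model explains 81.01% of the variance in y (R² = 0.8101), leaving 18.99% unexplained; the fit is strong.

R² (coefficient of determination) measures the proportion of variance in y explained by the regression model.

Here R² = 0.8101:
- Explained: 81.01% of the variation in y
- Unexplained (residual): 100% − 81.01% = 18.99%
- Rule of thumb (below 0.3 weak; 0.3 to below 0.7 moderate; 0.7 and above strong) → strong

Note: R² says nothing about causation, and a high R² does not by itself mean the linear form is appropriate — check the residuals.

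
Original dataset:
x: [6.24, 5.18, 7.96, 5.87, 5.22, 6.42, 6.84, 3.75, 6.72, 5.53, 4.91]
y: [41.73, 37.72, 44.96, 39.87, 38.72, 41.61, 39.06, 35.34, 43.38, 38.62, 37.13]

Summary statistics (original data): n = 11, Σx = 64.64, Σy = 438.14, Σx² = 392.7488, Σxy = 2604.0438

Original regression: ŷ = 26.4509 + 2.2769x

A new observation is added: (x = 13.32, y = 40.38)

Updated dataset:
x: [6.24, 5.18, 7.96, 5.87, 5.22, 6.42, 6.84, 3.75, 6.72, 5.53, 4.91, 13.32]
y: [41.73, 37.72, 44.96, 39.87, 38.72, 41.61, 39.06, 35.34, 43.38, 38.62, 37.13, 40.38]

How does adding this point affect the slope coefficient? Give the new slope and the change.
Adding the point moves β₁ from 2.2769 to 0.5200, i.e. it decreases by 1.7569 (-77.2%).

The new point has HIGH LEVERAGE: x = 13.32 is far from the original mean x̄ = 64.64/11 ≈ 5.88 (original range [3.75, 7.96]).

Step 1: Update the sums with the new point (n goes from 11 to 12)
Σx  = 64.64 + 13.32 = 77.96
Σy  = 438.14 + 40.38 = 478.52
Σx² = 392.7488 + 13.32² = 392.7488 + 177.4224 = 570.1712
Σxy = 2604.0438 + 13.32×40.38 = 2604.0438 + 537.8616 = 3141.9054

Step 2: Recompute the slope with b₁ = (nΣxy − ΣxΣy) / (nΣx² − (Σx)²)
Numerator   = 12×3141.9054 − 77.96×478.52 = 37702.8648 − 37305.4192 = 397.4456
Denominator = 12×570.1712 − 77.96² = 6842.0544 − 6077.7616 = 764.2928
b₁(new) = 397.4456 / 764.2928 = 0.5200

(Same formula on the original sums: (11×2604.0438 − 64.64×438.14) / (11×392.7488 − 64.64²) = 323.1122 / 141.9072 = 2.2769, matching the given fit.)

Step 3: Change in slope
Δβ₁ = 0.5200 − 2.2769 = -1.7569
Relative change = -1.7569 / 2.2769 × 100% = -77.2%
→ the slope decreases when the point is added.

Because the point sits below the extension of the original line at a high-leverage x, it tilts the fit down.
In practice: investigate whether it comes from the same population as the rest of the sample; refit with and without it and report both if conclusions differ.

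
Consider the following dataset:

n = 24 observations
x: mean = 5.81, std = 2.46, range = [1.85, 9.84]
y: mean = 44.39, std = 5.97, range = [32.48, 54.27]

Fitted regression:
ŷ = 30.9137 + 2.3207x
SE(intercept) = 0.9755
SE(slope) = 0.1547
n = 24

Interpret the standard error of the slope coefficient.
The slope 2.3207 is pinned down to within about ±0.1547 (one SE) by these data — relative uncertainty 6.7%, i.e. precise.

SE(β̂₁) = s / √Sxx, where s is the residual standard deviation and Sxx = Σ(x − x̄)². It is the yardstick for how far β̂₁ = 2.3207 could plausibly be from the true slope.

Relative precision:
- SE / |β̂₁| = 0.1547 / 2.3207 = 6.7%
- Rule of thumb (under 20%: precise; 20% to under 50%: moderately precise; 50% or more: imprecise) → precise

Link to interval estimation: a confidence interval for β₁ is β̂₁ ± t* × 0.1547, so SE sets the half-width per unit of t*.

What drives SE(β̂₁): wider spread of x values → smaller SE; larger n (here n = 24) → smaller SE.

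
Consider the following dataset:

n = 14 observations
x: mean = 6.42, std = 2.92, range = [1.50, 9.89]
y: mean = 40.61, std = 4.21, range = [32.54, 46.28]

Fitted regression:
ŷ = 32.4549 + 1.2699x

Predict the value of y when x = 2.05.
ŷ = 35.0582

x = 2.05 lies inside the observed range [1.50, 9.89], so the fitted equation applies directly:

ŷ = 32.4549 + 1.2699 × 2.05
ŷ = 32.4549 + 2.6033
ŷ = 35.0582

This is a point prediction; actual observations scatter around it by roughly the residual standard deviation.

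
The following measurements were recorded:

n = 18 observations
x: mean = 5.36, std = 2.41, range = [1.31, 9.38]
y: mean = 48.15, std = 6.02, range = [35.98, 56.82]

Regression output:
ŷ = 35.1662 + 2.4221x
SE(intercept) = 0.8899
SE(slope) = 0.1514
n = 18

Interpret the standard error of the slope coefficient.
SE(slope) = 0.1514 measures the uncertainty in the estimated slope. The coefficient is estimated precisely (SE/|β̂₁| = 6.3%).

SE(β̂₁) = s / √Sxx, where s is the residual standard deviation and Sxx = Σ(x − x̄)². It is the yardstick for how far β̂₁ = 2.4221 could plausibly be from the true slope.

Relative precision:
- SE / |β̂₁| = 0.1514 / 2.4221 = 6.3%
- Rule of thumb (under 20%: precise; 20% to under 50%: moderately precise; 50% or more: imprecise) → precise

Link to interval estimation: a confidence interval for β₁ is β̂₁ ± t* × 0.1514, so SE sets the half-width per unit of t*.

What drives SE(β̂₁): wider spread of x values → smaller SE.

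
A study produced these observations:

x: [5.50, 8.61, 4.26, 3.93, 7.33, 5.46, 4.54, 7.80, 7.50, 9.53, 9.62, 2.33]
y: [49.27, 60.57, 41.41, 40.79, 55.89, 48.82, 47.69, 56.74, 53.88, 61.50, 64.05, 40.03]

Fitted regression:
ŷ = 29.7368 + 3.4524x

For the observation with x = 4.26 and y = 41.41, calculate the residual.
Residual = -3.0340

The residual is the difference between the actual value and the predicted value:

Residual = y - ŷ

Step 1: Calculate predicted value
ŷ = 29.7368 + 3.4524 × 4.26
ŷ = 44.4440

Step 2: Calculate residual
Residual = 41.41 - 44.4440
Residual = -3.0340

The residual is negative, so the observed y = 41.41 sits below the regression line (the line overestimates it by 3.0340).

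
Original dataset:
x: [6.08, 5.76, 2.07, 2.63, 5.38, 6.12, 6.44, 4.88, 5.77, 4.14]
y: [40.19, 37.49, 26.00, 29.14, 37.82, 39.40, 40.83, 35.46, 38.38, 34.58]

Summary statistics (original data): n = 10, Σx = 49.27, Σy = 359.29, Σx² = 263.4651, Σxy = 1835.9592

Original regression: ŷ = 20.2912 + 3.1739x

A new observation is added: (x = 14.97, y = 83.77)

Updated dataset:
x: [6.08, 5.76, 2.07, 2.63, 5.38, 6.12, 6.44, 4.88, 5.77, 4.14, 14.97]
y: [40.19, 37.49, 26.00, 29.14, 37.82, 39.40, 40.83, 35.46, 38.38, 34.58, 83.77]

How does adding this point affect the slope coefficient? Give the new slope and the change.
The slope changes from 3.1739 to 4.4707 (change of +1.2968, or +40.9%).

The new point has HIGH LEVERAGE: x = 14.97 is far from the original mean x̄ = 49.27/10 ≈ 4.93 (original range [2.07, 6.44]).

Step 1: Update the sums with the new point (n goes from 10 to 11)
Σx  = 49.27 + 14.97 = 64.24
Σy  = 359.29 + 83.77 = 443.06
Σx² = 263.4651 + 14.97² = 263.4651 + 224.1009 = 487.5660
Σxy = 1835.9592 + 14.97×83.77 = 1835.9592 + 1254.0369 = 3089.9961

Step 2: Recompute the slope with b₁ = (nΣxy − ΣxΣy) / (nΣx² − (Σx)²)
Numerator   = 11×3089.9961 − 64.24×443.06 = 33989.9571 − 28462.1744 = 5527.7827
Denominator = 11×487.5660 − 64.24² = 5363.2260 − 4126.7776 = 1236.4484
b₁(new) = 5527.7827 / 1236.4484 = 4.4707

(Same formula on the original sums: (10×1835.9592 − 49.27×359.29) / (10×263.4651 − 49.27²) = 657.3737 / 207.1181 = 3.1739, matching the given fit.)

Step 3: Change in slope
Δβ₁ = 4.4707 − 3.1739 = +1.2968
Relative change = +1.2968 / 3.1739 × 100% = +40.9%
→ the slope increases when the point is added.

A high-leverage point only changes the slope if it is off the original line; here y = 83.77 is above the original trend, so the slope increases.
In practice: examine leverage (hᵢ) and Cook's distance rather than deleting it automatically; investigate whether it comes from the same population as the rest of the sample.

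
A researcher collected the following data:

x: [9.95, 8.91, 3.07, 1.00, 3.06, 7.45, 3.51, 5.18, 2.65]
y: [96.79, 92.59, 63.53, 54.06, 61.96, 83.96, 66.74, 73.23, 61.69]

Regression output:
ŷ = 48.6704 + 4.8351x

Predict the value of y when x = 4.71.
ŷ = 71.4437

x = 4.71 lies inside the observed range [1.00, 9.95], so the fitted equation applies directly:

ŷ = 48.6704 + 4.8351 × 4.71
ŷ = 48.6704 + 22.7733
ŷ = 71.4437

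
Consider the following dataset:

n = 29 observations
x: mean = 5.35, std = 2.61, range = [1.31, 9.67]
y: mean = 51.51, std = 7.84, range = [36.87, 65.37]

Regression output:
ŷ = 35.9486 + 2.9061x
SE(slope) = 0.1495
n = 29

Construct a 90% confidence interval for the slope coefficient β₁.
The 90% CI for β₁ is (2.6515, 3.1607)

Confidence interval for the slope:

The 90% CI for β₁ is: β̂₁ ± t*(α/2, n-2) × SE(β̂₁)

Step 1: Find critical t-value
- Confidence level = 0.9
- Degrees of freedom = n - 2 = 29 - 2 = 27
- t*(α/2, 27) = 1.7033

Step 2: Calculate margin of error
Margin = 1.7033 × 0.1495 = 0.2546

Step 3: Construct interval
CI = 2.9061 ± 0.2546
CI = (2.6515, 3.1607)

Interpretation: each one-unit increase in x is associated with a change in mean y of between 2.6515 and 3.1607, with 90% confidence.
The interval does not include 0, suggesting a significant linear relationship.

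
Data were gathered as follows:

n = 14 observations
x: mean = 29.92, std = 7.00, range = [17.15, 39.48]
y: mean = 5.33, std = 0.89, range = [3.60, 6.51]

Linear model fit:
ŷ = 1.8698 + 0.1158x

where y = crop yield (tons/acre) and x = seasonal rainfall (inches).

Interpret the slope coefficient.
An increase of one inch in rainfall is associated with a 0.1158 tons/acre increase in predicted crop yield.

The slope coefficient β₁ = 0.1158 represents the marginal effect of rainfall on crop yield.

Interpretation:
- Rainfall up by 1 inch → predicted crop yield increases by 0.1158 tons/acre
- This is a linear approximation: the same per-unit change is assumed across the whole observed x range

(β₀ = 1.8698 is the fitted value at x = 0 and is not part of the slope interpretation.)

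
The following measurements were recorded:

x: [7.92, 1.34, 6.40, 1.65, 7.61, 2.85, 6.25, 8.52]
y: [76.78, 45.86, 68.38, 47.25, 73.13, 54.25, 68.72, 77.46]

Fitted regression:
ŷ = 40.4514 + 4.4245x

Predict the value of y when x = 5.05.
ŷ = 62.7951

To predict y for x = 5.05, substitute into the regression equation:

ŷ = 40.4514 + 4.4245 × 5.05
ŷ = 40.4514 + 22.3437
ŷ = 62.7951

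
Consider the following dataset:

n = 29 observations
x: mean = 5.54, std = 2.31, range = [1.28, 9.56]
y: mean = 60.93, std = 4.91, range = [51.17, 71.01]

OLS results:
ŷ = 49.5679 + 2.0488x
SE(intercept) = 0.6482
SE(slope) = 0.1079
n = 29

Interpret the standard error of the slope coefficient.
SE(β̂₁) = 0.1079 is the estimated standard deviation of the slope estimate across repeated samples; relative to β̂₁ = 2.0488 that is 5.3%, a precise estimate.

SE(β̂₁) = 0.1079 says: if we drew many samples of n = 29 from the same population and refit each time, the fitted slopes would scatter with a standard deviation of roughly 0.1079 around the true β₁.

Relative precision:
- SE / |β̂₁| = 0.1079 / 2.0488 = 5.3%
- Rule of thumb (under 20%: precise; 20% to under 50%: moderately precise; 50% or more: imprecise) → precise

Rough 95% range (±2 SE): 2.0488 ± 0.2158 → (1.8330, 2.2646).

What drives SE(β̂₁): more residual scatter → larger SE; wider spread of x values → smaller SE; larger n (here n = 29) → smaller SE.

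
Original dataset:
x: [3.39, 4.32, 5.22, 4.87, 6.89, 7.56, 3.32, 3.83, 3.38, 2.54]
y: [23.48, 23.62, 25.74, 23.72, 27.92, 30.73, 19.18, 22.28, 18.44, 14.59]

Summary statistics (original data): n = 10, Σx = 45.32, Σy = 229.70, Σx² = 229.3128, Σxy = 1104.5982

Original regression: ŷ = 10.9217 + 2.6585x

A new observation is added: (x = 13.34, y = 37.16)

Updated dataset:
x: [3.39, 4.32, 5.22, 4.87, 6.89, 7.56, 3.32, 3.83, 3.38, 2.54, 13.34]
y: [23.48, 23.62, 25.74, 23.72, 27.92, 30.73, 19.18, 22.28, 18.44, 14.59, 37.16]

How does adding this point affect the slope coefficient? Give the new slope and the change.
Adding the point moves β₁ from 2.6585 to 1.8763, i.e. it decreases by 0.7822 (-29.4%).

The new point has HIGH LEVERAGE: x = 13.34 is far from the original mean x̄ = 45.32/10 ≈ 4.53 (original range [2.54, 7.56]).

Step 1: Update the sums with the new point (n goes from 10 to 11)
Σx  = 45.32 + 13.34 = 58.66
Σy  = 229.70 + 37.16 = 266.86
Σx² = 229.3128 + 13.34² = 229.3128 + 177.9556 = 407.2684
Σxy = 1104.5982 + 13.34×37.16 = 1104.5982 + 495.7144 = 1600.3126

Step 2: Recompute the slope with b₁ = (nΣxy − ΣxΣy) / (nΣx² − (Σx)²)
Numerator   = 11×1600.3126 − 58.66×266.86 = 17603.4386 − 15654.0076 = 1949.4310
Denominator = 11×407.2684 − 58.66² = 4479.9524 − 3440.9956 = 1038.9568
b₁(new) = 1949.4310 / 1038.9568 = 1.8763

(Same formula on the original sums: (10×1104.5982 − 45.32×229.70) / (10×229.3128 − 45.32²) = 635.9780 / 239.2256 = 2.6585, matching the given fit.)

Step 3: Change in slope
Δβ₁ = 1.8763 − 2.6585 = -0.7822
Relative change = -0.7822 / 2.6585 × 100% = -29.4%
→ the slope decreases when the point is added.

Because the point sits below the extension of the original line at a high-leverage x, it tilts the fit down.
In practice: check such a point for data-entry or measurement error.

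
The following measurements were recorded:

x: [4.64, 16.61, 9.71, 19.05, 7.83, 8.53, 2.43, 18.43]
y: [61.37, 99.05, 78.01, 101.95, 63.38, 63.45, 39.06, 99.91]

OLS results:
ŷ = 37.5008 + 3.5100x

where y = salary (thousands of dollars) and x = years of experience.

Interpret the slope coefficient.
For each additional year of experience, predicted salary increases by approximately 3.5100 thousand dollars.

The slope coefficient β₁ = 3.5100 represents the marginal effect of experience on salary.

Interpretation:
- Experience up by 1 year → predicted salary increases by 3.5100 thousand dollars
- This is a linear approximation: the same per-unit change is assumed across the whole observed x range

The intercept β₀ = 37.5008 is the predicted salary when experience = 0; since the smallest observed x is 2.43, this is an extrapolation and mainly anchors the line.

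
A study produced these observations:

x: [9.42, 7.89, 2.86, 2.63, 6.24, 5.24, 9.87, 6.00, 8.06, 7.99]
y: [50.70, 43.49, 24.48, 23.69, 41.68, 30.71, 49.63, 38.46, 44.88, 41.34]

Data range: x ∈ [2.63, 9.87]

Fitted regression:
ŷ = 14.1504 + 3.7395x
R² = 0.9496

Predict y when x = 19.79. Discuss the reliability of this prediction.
The equation gives ŷ = 88.1551; however x = 19.79 is 9.92 units above the observed range, so this extrapolated value should not be trusted.

Prediction calculation:
ŷ = 14.1504 + 3.7395 × 19.79
ŷ = 88.1551

Reliability:
- Data range: x ∈ [2.63, 9.87]
- Prediction point: x = 19.79 is 9.92 units above the observed range → this is EXTRAPOLATION, not interpolation

Why that matters here:
- The standard error of prediction grows with (x − x̄)², and x = 19.79 is far from x̄ = 6.62
- The linear relationship may not hold outside the observed range

Report the number if required, but flag clearly that it is an extrapolation.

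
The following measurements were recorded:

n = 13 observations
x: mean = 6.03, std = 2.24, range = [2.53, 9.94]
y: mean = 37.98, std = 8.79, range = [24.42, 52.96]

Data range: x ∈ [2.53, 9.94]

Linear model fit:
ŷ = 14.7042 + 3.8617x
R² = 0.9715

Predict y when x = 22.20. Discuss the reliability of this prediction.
ŷ = 100.4339, but this is extrapolation (above the data range [2.53, 9.94]) and may be unreliable.

Prediction calculation:
ŷ = 14.7042 + 3.8617 × 22.20
ŷ = 100.4339

Reliability:
- Data range: x ∈ [2.53, 9.94]
- Prediction point: x = 22.20 is 12.26 units above the observed range → this is EXTRAPOLATION, not interpolation

Why that matters here:
- R² describes fit only over the sampled x values; it says nothing about behaviour beyond them
- Real relationships often flatten, saturate, or turn nonlinear at extremes
- The standard error of prediction grows with (x − x̄)², and x = 22.20 is far from x̄ = 6.03

A defensible statement: 'if the linear trend continued to x = 22.20, y would be about 100.4339' — the premise is untested.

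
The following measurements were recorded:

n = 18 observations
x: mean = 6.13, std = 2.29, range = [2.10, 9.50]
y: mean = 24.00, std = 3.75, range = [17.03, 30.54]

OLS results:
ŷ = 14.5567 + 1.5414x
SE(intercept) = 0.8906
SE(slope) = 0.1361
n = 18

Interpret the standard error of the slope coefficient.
SE(slope) = 0.1361 measures the uncertainty in the estimated slope. The coefficient is estimated precisely (SE/|β̂₁| = 8.8%).

What SE measures:
- The standard error quantifies the sampling variability of the coefficient estimate
- It is the estimated standard deviation of β̂₁ across hypothetical repeated samples of the same size
- Smaller SE → more precise estimate

Relative precision:
- SE / |β̂₁| = 0.1361 / 1.5414 = 8.8%
- Rule of thumb (under 20%: precise; 20% to under 50%: moderately precise; 50% or more: imprecise) → precise

Link to the t-test: t = β̂₁ / SE(β̂₁) = 1.5414 / 0.1361 = 11.3255, the statistic for H₀: β₁ = 0.

What drives SE(β̂₁): more residual scatter → larger SE; wider spread of x values → smaller SE.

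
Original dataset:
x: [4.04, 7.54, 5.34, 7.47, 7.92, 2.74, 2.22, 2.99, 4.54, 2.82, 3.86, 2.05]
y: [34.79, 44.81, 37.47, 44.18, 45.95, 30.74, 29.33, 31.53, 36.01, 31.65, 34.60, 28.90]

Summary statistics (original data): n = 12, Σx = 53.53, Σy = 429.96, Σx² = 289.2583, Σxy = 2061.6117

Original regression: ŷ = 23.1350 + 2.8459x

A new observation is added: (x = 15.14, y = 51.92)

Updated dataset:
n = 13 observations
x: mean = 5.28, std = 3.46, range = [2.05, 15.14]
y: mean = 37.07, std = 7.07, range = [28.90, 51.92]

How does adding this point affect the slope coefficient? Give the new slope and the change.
Adding the point moves β₁ from 2.8459 to 1.9407, i.e. it decreases by 0.9052 (-31.8%).

x = 15.14 lies well outside the original x-range [2.05, 7.92] (x̄ ≈ 4.46), so this observation has high leverage and can move the slope substantially.

Step 1: Update the sums with the new point (n goes from 12 to 13)
Σx  = 53.53 + 15.14 = 68.67
Σy  = 429.96 + 51.92 = 481.88
Σx² = 289.2583 + 15.14² = 289.2583 + 229.2196 = 518.4779
Σxy = 2061.6117 + 15.14×51.92 = 2061.6117 + 786.0688 = 2847.6805

Step 2: Recompute the slope with b₁ = (nΣxy − ΣxΣy) / (nΣx² − (Σx)²)
Numerator   = 13×2847.6805 − 68.67×481.88 = 37019.8465 − 33090.6996 = 3929.1469
Denominator = 13×518.4779 − 68.67² = 6740.2127 − 4715.5689 = 2024.6438
b₁(new) = 3929.1469 / 2024.6438 = 1.9407

(Same formula on the original sums: (12×2061.6117 − 53.53×429.96) / (12×289.2583 − 53.53²) = 1723.5816 / 605.6387 = 2.8459, matching the given fit.)

Step 3: Change in slope
Δβ₁ = 1.9407 − 2.8459 = -0.9052
Relative change = -0.9052 / 2.8459 × 100% = -31.8%
→ the slope decreases when the point is added.

A high-leverage point only changes the slope if it is off the original line; here y = 51.92 is below the original trend, so the slope decreases.
In practice: examine leverage (hᵢ) and Cook's distance rather than deleting it automatically.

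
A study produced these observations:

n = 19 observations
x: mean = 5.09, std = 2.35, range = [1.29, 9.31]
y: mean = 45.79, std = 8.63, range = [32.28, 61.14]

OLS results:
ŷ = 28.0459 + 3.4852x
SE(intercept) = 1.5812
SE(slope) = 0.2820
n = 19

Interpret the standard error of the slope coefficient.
SE(slope) = 0.2820 measures the uncertainty in the estimated slope. The coefficient is estimated precisely (SE/|β̂₁| = 8.1%).

What SE measures:
- The standard error quantifies the sampling variability of the coefficient estimate
- It is the estimated standard deviation of β̂₁ across hypothetical repeated samples of the same size
- Smaller SE → more precise estimate

Relative precision:
- SE / |β̂₁| = 0.2820 / 3.4852 = 8.1%
- Rule of thumb (under 20%: precise; 20% to under 50%: moderately precise; 50% or more: imprecise) → precise

Link to interval estimation: a confidence interval for β₁ is β̂₁ ± t* × 0.2820, so SE sets the half-width per unit of t*.

What drives SE(β̂₁): wider spread of x values → smaller SE.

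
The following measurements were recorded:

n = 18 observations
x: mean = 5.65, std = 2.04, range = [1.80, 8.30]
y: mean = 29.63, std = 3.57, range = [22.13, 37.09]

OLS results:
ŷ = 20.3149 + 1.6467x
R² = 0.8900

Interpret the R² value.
The model explains 89.00% of the variance in y (R² = 0.8900), leaving 11.00% unexplained; the fit is strong.

The coefficient of determination R² is the fraction of the total variation in y that the fitted line accounts for.

Here R² = 0.8900:
- Explained: 89.00% of the variation in y
- Unexplained (residual): 100% − 89.00% = 11.00%
- Rule of thumb (below 0.3 weak; 0.3 to below 0.7 moderate; 0.7 and above strong) → strong

Calculation: R² = 1 − (SS_res / SS_tot), where SS_res is the sum of squared residuals and SS_tot the total sum of squares.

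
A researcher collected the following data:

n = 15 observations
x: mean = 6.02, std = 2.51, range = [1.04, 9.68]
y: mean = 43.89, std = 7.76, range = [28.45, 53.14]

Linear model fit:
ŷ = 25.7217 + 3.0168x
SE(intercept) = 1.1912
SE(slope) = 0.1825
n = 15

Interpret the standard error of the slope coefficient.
SE(β̂₁) = 0.1825 is the estimated standard deviation of the slope estimate across repeated samples; relative to β̂₁ = 3.0168 that is 6.0%, a precise estimate.

SE(β̂₁) = 0.1825 says: if we drew many samples of n = 15 from the same population and refit each time, the fitted slopes would scatter with a standard deviation of roughly 0.1825 around the true β₁.

Relative precision:
- SE / |β̂₁| = 0.1825 / 3.0168 = 6.0%
- Rule of thumb (under 20%: precise; 20% to under 50%: moderately precise; 50% or more: imprecise) → precise

Link to interval estimation: a confidence interval for β₁ is β̂₁ ± t* × 0.1825, so SE sets the half-width per unit of t*.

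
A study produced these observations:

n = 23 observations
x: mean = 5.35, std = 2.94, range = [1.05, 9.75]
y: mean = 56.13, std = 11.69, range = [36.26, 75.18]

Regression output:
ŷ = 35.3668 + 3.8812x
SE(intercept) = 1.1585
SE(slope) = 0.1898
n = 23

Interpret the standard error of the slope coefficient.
The slope 3.8812 is pinned down to within about ±0.1898 (one SE) by these data — relative uncertainty 4.9%, i.e. precise.

SE(β̂₁) = 0.1898 says: if we drew many samples of n = 23 from the same population and refit each time, the fitted slopes would scatter with a standard deviation of roughly 0.1898 around the true β₁.

Relative precision:
- SE / |β̂₁| = 0.1898 / 3.8812 = 4.9%
- Rule of thumb (under 20%: precise; 20% to under 50%: moderately precise; 50% or more: imprecise) → precise

Rough 95% range (±2 SE): 3.8812 ± 0.3796 → (3.5016, 4.2608).

What drives SE(β̂₁): wider spread of x values → smaller SE.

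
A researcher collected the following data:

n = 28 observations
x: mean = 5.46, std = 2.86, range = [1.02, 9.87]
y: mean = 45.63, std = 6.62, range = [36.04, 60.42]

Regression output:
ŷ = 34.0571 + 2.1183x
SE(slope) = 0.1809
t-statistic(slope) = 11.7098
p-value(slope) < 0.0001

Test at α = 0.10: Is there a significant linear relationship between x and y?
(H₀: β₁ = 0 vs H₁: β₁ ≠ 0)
Since p-value < 0.0001 < α = 0.10, reject H₀ — the slope is significantly different from 0.

Hypothesis test for the slope coefficient:

H₀: β₁ = 0 (no linear relationship)
H₁: β₁ ≠ 0 (linear relationship exists)

Test statistic: t = β̂₁ / SE(β̂₁) = 2.1183 / 0.1809 = 11.7098

The p-value (<0.0001) is the probability, under H₀, of a t-statistic at least as extreme as |t| = 11.7098 (two-sided, df = n − 2 = 26).

Decision rule: reject H₀ if p-value < α.
p-value < 0.0001 < α = 0.10 → reject H₀.

Conclusion: the linear association between x and y is significant at the 10% level.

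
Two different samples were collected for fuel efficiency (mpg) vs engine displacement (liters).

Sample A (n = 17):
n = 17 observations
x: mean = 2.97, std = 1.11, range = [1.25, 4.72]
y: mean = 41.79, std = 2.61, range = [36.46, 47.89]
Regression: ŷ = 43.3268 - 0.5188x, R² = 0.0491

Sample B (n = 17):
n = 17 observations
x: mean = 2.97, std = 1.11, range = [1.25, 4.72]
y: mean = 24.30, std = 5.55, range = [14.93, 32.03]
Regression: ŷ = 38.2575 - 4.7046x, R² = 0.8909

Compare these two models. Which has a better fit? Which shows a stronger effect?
Model B has the better fit (R² = 0.8909 vs 0.0491). Model B shows the stronger effect (|β₁| = 4.7046 vs 0.5188).

Model Comparison:

Which explains more variance? (R²)
- Model A: R² = 0.0491 → 4.91% of variance in fuel efficiency explained
- Model B: R² = 0.8909 → 89.09% of variance in fuel efficiency explained
- 0.8909 > 0.0491 → Model B has the better fit

Strength of effect — compare |β₁|:
- Model A: β₁ = -0.5188 → predicted fuel efficiency falls 0.5188 mpg per additional liter of engine displacement
- Model B: β₁ = -4.7046 → predicted fuel efficiency falls 4.7046 mpg per additional liter of engine displacement
- |-0.5188| < |-4.7046| → Model B shows the stronger marginal effect

Note: R² measures how tightly points cluster around the line; β₁ measures how steep the line is — they answer different questions.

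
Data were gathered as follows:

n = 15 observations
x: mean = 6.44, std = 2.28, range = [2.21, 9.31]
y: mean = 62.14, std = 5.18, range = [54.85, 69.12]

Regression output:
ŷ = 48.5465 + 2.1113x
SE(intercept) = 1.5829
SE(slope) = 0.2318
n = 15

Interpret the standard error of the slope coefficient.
The slope 2.1113 is pinned down to within about ±0.2318 (one SE) by these data — relative uncertainty 11.0%, i.e. precise.

SE(β̂₁) = s / √Sxx, where s is the residual standard deviation and Sxx = Σ(x − x̄)². It is the yardstick for how far β̂₁ = 2.1113 could plausibly be from the true slope.

Relative precision:
- SE / |β̂₁| = 0.2318 / 2.1113 = 11.0%
- Rule of thumb (under 20%: precise; 20% to under 50%: moderately precise; 50% or more: imprecise) → precise

Rough 95% range (±2 SE): 2.1113 ± 0.4636 → (1.6477, 2.5749).

What drives SE(β̂₁): wider spread of x values → smaller SE; more residual scatter → larger SE; larger n (here n = 15) → smaller SE.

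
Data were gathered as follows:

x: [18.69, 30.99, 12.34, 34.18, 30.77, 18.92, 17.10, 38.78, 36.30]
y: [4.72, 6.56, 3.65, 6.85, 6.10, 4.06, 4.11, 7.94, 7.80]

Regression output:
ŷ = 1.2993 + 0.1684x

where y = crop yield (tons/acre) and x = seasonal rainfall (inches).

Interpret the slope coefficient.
For each additional inch of rainfall, predicted crop yield increases by approximately 0.1684 tons/acre.

The slope β₁ = 0.1684 gives the rate at which the fitted crop yield changes with rainfall.

Interpretation:
- Rainfall up by 1 inch → predicted crop yield increases by 0.1684 tons/acre
- This is a linear approximation: the same per-unit change is assumed across the whole observed x range
- The sign (+) gives the direction; the magnitude 0.1684 gives the size of the effect per inch

The intercept β₀ = 1.2993 is the predicted crop yield when rainfall = 0; since the smallest observed x is 12.34, this is an extrapolation and mainly anchors the line.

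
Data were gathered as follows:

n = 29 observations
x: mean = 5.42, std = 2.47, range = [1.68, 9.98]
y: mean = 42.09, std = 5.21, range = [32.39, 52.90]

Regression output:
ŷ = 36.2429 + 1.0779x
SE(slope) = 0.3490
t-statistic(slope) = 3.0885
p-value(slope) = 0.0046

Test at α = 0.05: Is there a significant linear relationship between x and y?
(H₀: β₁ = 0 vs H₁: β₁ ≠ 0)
Since p-value = 0.0046 < α = 0.05, reject H₀ — the slope is significantly different from 0.

Hypothesis test for the slope coefficient:

H₀: β₁ = 0 (no linear relationship)
H₁: β₁ ≠ 0 (linear relationship exists)

Test statistic: t = β̂₁ / SE(β̂₁) = 1.0779 / 0.3490 = 3.0885

With df = 27, the two-sided p-value for |t| = 3.0885 is 0.0046.

Decision rule: reject H₀ if p-value < α.
p-value = 0.0046 < α = 0.05 → reject H₀.

There is sufficient evidence at the 5% significance level to conclude that a linear relationship exists between x and y.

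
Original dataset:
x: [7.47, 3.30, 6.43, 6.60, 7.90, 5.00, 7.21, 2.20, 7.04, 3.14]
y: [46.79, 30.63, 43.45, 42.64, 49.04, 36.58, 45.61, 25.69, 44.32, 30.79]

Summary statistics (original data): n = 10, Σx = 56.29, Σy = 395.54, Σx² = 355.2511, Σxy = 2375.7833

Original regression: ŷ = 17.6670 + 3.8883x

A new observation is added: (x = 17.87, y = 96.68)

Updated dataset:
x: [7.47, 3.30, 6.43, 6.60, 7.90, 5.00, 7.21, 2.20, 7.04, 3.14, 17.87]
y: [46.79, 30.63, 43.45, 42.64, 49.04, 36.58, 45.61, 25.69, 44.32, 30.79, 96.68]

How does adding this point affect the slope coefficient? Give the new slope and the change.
New slope β₁ = 4.4956 versus 3.8883 before: a change of +0.6073 (+15.6%).

x = 17.87 lies well outside the original x-range [2.20, 7.90] (x̄ ≈ 5.63), so this observation has high leverage and can move the slope substantially.

Step 1: Update the sums with the new point (n goes from 10 to 11)
Σx  = 56.29 + 17.87 = 74.16
Σy  = 395.54 + 96.68 = 492.22
Σx² = 355.2511 + 17.87² = 355.2511 + 319.3369 = 674.5880
Σxy = 2375.7833 + 17.87×96.68 = 2375.7833 + 1727.6716 = 4103.4549

Step 2: Recompute the slope with b₁ = (nΣxy − ΣxΣy) / (nΣx² − (Σx)²)
Numerator   = 11×4103.4549 − 74.16×492.22 = 45138.0039 − 36503.0352 = 8634.9687
Denominator = 11×674.5880 − 74.16² = 7420.4680 − 5499.7056 = 1920.7624
b₁(new) = 8634.9687 / 1920.7624 = 4.4956

(Same formula on the original sums: (10×2375.7833 − 56.29×395.54) / (10×355.2511 − 56.29²) = 1492.8864 / 383.9469 = 3.8883, matching the given fit.)

Step 3: Change in slope
Δβ₁ = 4.4956 − 3.8883 = +0.6073
Relative change = +0.6073 / 3.8883 × 100% = +15.6%
→ the slope increases when the point is added.

Because the point sits above the extension of the original line at a high-leverage x, it tilts the fit up.
In practice: investigate whether it comes from the same population as the rest of the sample.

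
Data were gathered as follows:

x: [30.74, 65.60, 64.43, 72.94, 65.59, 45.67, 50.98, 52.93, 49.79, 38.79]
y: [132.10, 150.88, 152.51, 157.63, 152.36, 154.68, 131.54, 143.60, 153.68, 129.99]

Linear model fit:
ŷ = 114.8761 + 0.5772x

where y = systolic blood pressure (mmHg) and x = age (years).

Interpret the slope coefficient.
On average, blood pressure is about 0.5772 mmHg higher for every extra year of age.

The slope coefficient β₁ = 0.5772 represents the marginal effect of age on blood pressure.

Interpretation:
- Age up by 1 year → predicted blood pressure increases by 0.5772 mmHg
- This is a linear approximation: the same per-unit change is assumed across the whole observed x range

The intercept β₀ = 114.8761 is the predicted blood pressure when age = 0; since the smallest observed x is 30.74, this is an extrapolation and mainly anchors the line.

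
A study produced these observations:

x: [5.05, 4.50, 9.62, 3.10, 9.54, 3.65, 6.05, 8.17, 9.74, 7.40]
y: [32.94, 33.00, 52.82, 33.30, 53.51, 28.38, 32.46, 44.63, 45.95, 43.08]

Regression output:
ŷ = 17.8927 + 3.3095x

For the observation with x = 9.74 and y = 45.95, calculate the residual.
Residual = -4.1772

The residual is the difference between the actual value and the predicted value:

Residual = y - ŷ

Step 1: Calculate predicted value
ŷ = 17.8927 + 3.3095 × 9.74
ŷ = 50.1272

Step 2: Calculate residual
Residual = 45.95 - 50.1272
Residual = -4.1772

Interpretation: the model overestimates the actual value by 4.1772 at this point (negative residual → observation lies below the fitted line).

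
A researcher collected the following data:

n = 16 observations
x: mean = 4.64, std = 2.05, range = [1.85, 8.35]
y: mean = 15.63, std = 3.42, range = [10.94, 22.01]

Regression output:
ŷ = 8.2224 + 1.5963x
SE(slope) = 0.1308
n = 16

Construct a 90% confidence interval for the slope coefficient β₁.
The 90% CI for β₁ is (1.3659, 1.8267)

Confidence interval for the slope:

The 90% CI for β₁ is: β̂₁ ± t*(α/2, n-2) × SE(β̂₁)

Step 1: Find critical t-value
- Confidence level = 0.9
- Degrees of freedom = n - 2 = 16 - 2 = 14
- t*(α/2, 14) = 1.7613

Step 2: Calculate margin of error
Margin = 1.7613 × 0.1308 = 0.2304

Step 3: Construct interval
CI = 1.5963 ± 0.2304
CI = (1.3659, 1.8267)

Interpretation: intervals built this way capture the true β₁ in 90% of repeated samples; here the plausible range for the per-unit effect of x on y is 1.3659 to 1.8267.
Since 0 is outside the interval, a two-sided test at α = 0.10 would reject H₀: β₁ = 0.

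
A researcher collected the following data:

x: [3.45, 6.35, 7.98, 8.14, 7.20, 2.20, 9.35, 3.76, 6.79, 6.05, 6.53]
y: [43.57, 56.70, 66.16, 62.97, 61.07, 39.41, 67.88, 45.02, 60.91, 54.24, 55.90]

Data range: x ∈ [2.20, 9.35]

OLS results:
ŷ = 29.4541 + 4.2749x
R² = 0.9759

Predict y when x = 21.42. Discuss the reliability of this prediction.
ŷ = 121.0225 (extrapolation — x = 21.42 lies outside [2.20, 9.35], so reliability is low).

Prediction calculation:
ŷ = 29.4541 + 4.2749 × 21.42
ŷ = 121.0225

Reliability:
- Data range: x ∈ [2.20, 9.35]
- Prediction point: x = 21.42 is 12.07 units above the observed range → this is EXTRAPOLATION, not interpolation

Why that matters here:
- The standard error of prediction grows with (x − x̄)², and x = 21.42 is far from x̄ = 6.16
- R² describes fit only over the sampled x values; it says nothing about behaviour beyond them

A defensible statement: 'if the linear trend continued to x = 21.42, y would be about 121.0225' — the premise is untested.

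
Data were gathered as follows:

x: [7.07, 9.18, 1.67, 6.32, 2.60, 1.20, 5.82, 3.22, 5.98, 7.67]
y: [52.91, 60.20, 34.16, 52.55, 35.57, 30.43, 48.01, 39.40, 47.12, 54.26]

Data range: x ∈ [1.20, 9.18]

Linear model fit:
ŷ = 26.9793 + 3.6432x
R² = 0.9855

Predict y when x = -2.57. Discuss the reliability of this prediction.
ŷ = 17.6163 (extrapolation — x = -2.57 lies outside [1.20, 9.18], so reliability is low).

Prediction calculation:
ŷ = 26.9793 + 3.6432 × (-2.57)
ŷ = 17.6163

Reliability:
- Data range: x ∈ [1.20, 9.18]
- Prediction point: x = -2.57 is 3.77 units below the observed range → this is EXTRAPOLATION, not interpolation

Why that matters here:
- There are no observations near this x to validate the fitted line there
- R² describes fit only over the sampled x values; it says nothing about behaviour beyond them

A defensible statement: 'if the linear trend continued to x = -2.57, y would be about 17.6163' — the premise is untested.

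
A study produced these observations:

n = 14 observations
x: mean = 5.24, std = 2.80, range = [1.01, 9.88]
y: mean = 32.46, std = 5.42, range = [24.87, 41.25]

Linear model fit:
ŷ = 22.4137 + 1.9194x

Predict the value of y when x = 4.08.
ŷ = 30.2449

Plug x = 4.08 into the fitted line:

ŷ = 22.4137 + 1.9194 × 4.08
ŷ = 22.4137 + 7.8312
ŷ = 30.2449

This is the fitted mean response at that x — an individual observation would come with a wider prediction interval.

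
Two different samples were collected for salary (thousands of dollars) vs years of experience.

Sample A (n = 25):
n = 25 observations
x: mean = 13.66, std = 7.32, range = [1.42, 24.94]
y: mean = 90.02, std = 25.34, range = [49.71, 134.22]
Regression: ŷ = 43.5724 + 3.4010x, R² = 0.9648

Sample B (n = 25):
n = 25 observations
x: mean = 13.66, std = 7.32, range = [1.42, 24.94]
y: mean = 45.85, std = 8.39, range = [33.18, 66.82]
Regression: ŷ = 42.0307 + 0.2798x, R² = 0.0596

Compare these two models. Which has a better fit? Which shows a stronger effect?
Model A has the better fit (R² = 0.9648 vs 0.0596). Model A shows the stronger effect (|β₁| = 3.4010 vs 0.2798).

Model Comparison:

Which explains more variance? (R²)
- Model A: R² = 0.9648 → 96.48% of variance in salary explained
- Model B: R² = 0.0596 → 5.96% of variance in salary explained
- 0.9648 > 0.0596 → Model A has the better fit

Effect size (slope magnitude):
- Model A: β₁ = 3.4010 → predicted salary rises 3.4010 thousand dollars per additional year of experience
- Model B: β₁ = 0.2798 → predicted salary rises 0.2798 thousand dollars per additional year of experience
- |3.4010| > |0.2798| → Model A shows the stronger marginal effect

Notes:
- A better fit (higher R²) doesn't necessarily mean a more important relationship.
- The two samples could reflect different populations, time periods, or measurement quality.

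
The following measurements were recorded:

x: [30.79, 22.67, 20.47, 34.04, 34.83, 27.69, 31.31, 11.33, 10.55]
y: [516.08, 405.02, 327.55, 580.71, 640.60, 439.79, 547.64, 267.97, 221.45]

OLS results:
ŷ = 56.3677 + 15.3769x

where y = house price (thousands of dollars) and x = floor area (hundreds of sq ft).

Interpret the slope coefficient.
On average, house price is about 15.3769 thousand dollars higher for every extra hundred sq ft of floor area.

β₁ = 15.3769 is the change in predicted house price (thousand dollars) per additional hundred sq ft of floor area.

Interpretation:
- Floor area up by 1 hundred sq ft → predicted house price increases by 15.3769 thousand dollars
- This is a linear approximation: the same per-unit change is assumed across the whole observed x range
- The slope describes association in these data, not necessarily a causal effect

The intercept β₀ = 56.3677 is the predicted house price when floor area = 0; since the smallest observed x is 10.55, this is an extrapolation and mainly anchors the line.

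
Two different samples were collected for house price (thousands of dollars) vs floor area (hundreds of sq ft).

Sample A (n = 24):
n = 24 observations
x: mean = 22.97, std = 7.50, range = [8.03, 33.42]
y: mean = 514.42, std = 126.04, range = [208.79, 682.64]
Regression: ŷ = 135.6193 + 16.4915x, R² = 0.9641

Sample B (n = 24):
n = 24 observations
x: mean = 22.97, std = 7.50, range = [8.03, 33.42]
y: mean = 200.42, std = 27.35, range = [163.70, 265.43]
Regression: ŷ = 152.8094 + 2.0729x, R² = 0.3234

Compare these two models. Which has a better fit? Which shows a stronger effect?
Model A has the better fit (R² = 0.9641 vs 0.3234). Model A shows the stronger effect (|β₁| = 16.4915 vs 2.0729).

Model Comparison:

Goodness of fit (R²):
- Model A: R² = 0.9641 → 96.41% of variance in house price explained
- Model B: R² = 0.3234 → 32.34% of variance in house price explained
- 0.9641 > 0.3234 → Model A has the better fit

Strength of effect — compare |β₁|:
- Model A: β₁ = 16.4915 → predicted house price rises 16.4915 thousand dollars per additional hundred sq ft of floor area
- Model B: β₁ = 2.0729 → predicted house price rises 2.0729 thousand dollars per additional hundred sq ft of floor area
- |16.4915| > |2.0729| → Model A shows the stronger marginal effect

Notes:
- A better fit (higher R²) doesn't necessarily mean a more important relationship.
- R² measures how tightly points cluster around the line; β₁ measures how steep the line is — they answer different questions.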